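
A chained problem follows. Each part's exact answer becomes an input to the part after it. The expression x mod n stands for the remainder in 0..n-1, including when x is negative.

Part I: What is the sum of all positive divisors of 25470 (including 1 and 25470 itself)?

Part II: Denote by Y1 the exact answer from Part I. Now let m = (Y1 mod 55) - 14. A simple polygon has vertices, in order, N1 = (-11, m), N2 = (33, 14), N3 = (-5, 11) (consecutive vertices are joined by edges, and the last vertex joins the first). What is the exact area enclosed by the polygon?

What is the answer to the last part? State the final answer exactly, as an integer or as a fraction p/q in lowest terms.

Part I: 25470 = 2 * 3^2 * 5 * 283; sigma = (1 + 2) * (1 + 3 + 9) * (1 + 5) * (1 + 283) = 3 * 13 * 6 * 284 = 66456; answer 66456
Part II: Y1 = 66456; m = 2; cross terms: (-11*14 - 33*2)=-220, (33*11 - -5*14)=433, (-5*2 - -11*11)=111; twice the area = |324| = 324; area = 162; answer 162

162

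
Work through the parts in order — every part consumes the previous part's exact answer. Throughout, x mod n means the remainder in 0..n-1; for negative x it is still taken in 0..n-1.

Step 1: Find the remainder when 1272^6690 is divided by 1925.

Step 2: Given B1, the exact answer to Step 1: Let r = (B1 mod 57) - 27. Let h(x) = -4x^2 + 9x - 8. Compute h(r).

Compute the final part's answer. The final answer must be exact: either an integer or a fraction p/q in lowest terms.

Step 1: squarings mod 1925: 1272^1=1272, 1272^2=984, 1272^4=1906, 1272^8=361, 1272^16=1346, 1272^32=291, 1272^64=1906, 1272^128=361, 1272^256=1346, 1272^512=291, 1272^1024=1906, 1272^2048=361, 1272^4096=1346; 1272^6690 = 1272^2 * 1272^32 * 1272^512 * 1272^2048 * 1272^4096 = 1849 (mod 1925); answer 1849
Step 2: B1 = 1849; r = -2; -4*(-2)^2 + 9*(-2)^1 - 8 = (-16) + (-18) + (-8) = -42; answer -42

-42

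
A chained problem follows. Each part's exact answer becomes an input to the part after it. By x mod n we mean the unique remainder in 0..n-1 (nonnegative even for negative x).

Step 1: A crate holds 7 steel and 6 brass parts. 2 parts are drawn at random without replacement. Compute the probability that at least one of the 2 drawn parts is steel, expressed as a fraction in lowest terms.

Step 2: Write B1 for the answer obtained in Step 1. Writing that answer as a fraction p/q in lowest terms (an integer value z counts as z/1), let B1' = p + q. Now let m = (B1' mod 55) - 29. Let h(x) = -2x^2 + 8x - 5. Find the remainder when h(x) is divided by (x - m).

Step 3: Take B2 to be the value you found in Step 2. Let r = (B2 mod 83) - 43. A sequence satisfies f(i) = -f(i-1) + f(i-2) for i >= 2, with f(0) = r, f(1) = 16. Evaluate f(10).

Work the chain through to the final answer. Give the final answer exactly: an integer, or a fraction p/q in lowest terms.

Step 1: total draws C(13,2) = 78; complement C(6,2) = 15; favorable 78 - 15 = 63; P = 21/26; answer 21/26
Step 2: B1 = 21/26; threaded value p + q = 47; m = 18; remainder = value at the root: -2*(18)^2 + 8*(18)^1 - 5 = (-648) + (144) + (-5) = -509; answer -509
Step 3: B2 = -509; r = 29; f(2) = -1*(16) + 1*(29) = 13; iterating: f(2)=13, f(3)=3, f(4)=10, f(5)=-7, f(6)=17, f(7)=-24, f(8)=41, f(9)=-65, f(10)=106; answer 106

106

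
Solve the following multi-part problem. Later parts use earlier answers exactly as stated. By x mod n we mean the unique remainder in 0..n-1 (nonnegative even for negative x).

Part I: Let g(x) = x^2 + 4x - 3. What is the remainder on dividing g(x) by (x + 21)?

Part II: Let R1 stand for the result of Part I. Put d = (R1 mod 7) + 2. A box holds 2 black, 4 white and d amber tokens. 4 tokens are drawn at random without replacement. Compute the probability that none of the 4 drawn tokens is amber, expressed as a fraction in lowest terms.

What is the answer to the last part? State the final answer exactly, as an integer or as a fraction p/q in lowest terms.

1/33

Part I: remainder = value at the root: 1*(-21)^2 + 4*(-21)^1 - 3 = (441) + (-84) + (-3) = 354; answer 354
Part II: R1 = 354; d = 6; total draws C(12,4) = 495; favorable C(6,4) = 15; P = 1/33; answer 1/33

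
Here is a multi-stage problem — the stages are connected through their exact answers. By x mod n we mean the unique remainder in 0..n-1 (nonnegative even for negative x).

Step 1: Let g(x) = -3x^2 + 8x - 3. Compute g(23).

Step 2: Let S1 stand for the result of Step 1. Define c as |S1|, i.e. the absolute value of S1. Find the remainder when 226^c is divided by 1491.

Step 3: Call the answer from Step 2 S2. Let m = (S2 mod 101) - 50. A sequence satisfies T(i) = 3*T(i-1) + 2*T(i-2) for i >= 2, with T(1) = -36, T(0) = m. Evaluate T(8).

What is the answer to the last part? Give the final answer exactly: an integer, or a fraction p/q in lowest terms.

-229570

Step 1: -3*(23)^2 + 8*(23)^1 - 3 = (-1587) + (184) + (-3) = -1406; answer -1406
Step 2: S1 = -1406; c = 1406; squarings mod 1491: 226^1=226, 226^2=382, 226^4=1297, 226^8=361, 226^16=604, 226^32=1012, 226^64=1318, 226^128=109, 226^256=1444, 226^512=718, 226^1024=1129; 226^1406 = 226^2 * 226^4 * 226^8 * 226^16 * 226^32 * 226^64 * 226^256 * 226^1024 = 655 (mod 1491); answer 655
Step 3: S2 = 655; m = -1; T(2) = 3*(-36) + 2*(-1) = -110; iterating: T(2)=-110, T(3)=-402, T(4)=-1426, T(5)=-5082, T(6)=-18098, T(7)=-64458, T(8)=-229570; answer -229570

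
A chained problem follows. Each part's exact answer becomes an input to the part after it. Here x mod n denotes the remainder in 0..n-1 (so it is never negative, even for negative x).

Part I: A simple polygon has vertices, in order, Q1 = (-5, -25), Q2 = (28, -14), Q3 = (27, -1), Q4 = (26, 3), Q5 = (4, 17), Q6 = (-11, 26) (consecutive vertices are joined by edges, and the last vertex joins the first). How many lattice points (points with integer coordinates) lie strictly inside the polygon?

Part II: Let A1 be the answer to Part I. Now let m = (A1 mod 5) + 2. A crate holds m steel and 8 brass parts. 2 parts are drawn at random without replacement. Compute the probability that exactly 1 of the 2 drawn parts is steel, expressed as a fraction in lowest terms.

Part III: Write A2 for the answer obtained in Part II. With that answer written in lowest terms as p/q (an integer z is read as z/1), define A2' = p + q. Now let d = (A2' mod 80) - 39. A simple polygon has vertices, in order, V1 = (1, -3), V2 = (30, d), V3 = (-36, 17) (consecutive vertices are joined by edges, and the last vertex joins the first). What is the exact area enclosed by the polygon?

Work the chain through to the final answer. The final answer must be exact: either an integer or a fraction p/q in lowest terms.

Part I: cross terms: (-5*-14 - 28*-25)=770, (28*-1 - 27*-14)=350, (27*3 - 26*-1)=107, (26*17 - 4*3)=430, (4*26 - -11*17)=291, (-11*-25 - -5*26)=405; twice the area = |2353| = 2353; area = 2353/2; boundary points = 11 + 1 + 1 + 2 + 3 + 3 = 21; strictly interior points = area - boundary/2 + 1 = 1167; answer 1167
Part II: A1 = 1167; m = 4; total draws C(12,2) = 66; favorable C(4,1)*C(8,1) = 32; P = 16/33; answer 16/33
Part III: A2 = 16/33; threaded value p + q = 49; d = 10; cross terms: (1*10 - 30*-3)=100, (30*17 - -36*10)=870, (-36*-3 - 1*17)=91; twice the area = |1061| = 1061; area = 1061/2; answer 1061/2

1061/2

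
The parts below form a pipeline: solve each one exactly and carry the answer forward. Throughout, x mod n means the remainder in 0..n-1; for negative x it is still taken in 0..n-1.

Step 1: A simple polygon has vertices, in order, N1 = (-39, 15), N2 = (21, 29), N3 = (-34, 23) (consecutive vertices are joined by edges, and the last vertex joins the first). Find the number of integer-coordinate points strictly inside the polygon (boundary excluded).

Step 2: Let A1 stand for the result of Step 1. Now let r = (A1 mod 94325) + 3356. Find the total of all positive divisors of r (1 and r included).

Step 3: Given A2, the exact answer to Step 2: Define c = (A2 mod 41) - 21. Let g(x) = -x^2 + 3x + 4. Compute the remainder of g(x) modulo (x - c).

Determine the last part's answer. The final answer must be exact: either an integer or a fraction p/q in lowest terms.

Step 1: cross terms: (-39*29 - 21*15)=-1446, (21*23 - -34*29)=1469, (-34*15 - -39*23)=387; twice the area = |410| = 410; area = 205; boundary points = 2 + 1 + 1 = 4; strictly interior points = area - boundary/2 + 1 = 204; answer 204
Step 2: A1 = 204; r = 3560; 3560 = 2^3 * 5 * 89; sigma = (1 + 2 + 4 + 8) * (1 + 5) * (1 + 89) = 15 * 6 * 90 = 8100; answer 8100
Step 3: A2 = 8100; c = 2; remainder = value at the root: -1*(2)^2 + 3*(2)^1 + 4 = (-4) + (6) + (4) = 6; answer 6

6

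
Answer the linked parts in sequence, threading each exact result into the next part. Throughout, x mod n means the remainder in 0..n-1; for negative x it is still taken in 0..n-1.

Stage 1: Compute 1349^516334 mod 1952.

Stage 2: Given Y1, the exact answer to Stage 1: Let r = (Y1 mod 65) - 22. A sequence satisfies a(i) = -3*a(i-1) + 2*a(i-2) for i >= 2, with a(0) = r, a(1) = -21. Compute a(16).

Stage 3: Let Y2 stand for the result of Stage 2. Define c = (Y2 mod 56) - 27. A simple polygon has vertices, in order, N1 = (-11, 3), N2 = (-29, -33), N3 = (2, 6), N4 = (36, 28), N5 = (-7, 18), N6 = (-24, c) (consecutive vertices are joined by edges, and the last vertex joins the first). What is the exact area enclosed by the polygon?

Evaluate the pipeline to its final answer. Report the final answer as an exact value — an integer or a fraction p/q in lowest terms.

653

Stage 1: squarings mod 1952: 1349^1=1349, 1349^2=537, 1349^4=1425, 1349^8=545, 1349^16=321, 1349^32=1537, 1349^64=449, 1349^128=545, 1349^256=321, 1349^512=1537, 1349^1024=449, 1349^2048=545, 1349^4096=321, 1349^8192=1537, 1349^16384=449, 1349^32768=545, 1349^65536=321, 1349^131072=1537, 1349^262144=449; 1349^516334 = 1349^2 * 1349^4 * 1349^8 * 1349^32 * 1349^64 * 1349^128 * 1349^8192 * 1349^16384 * 1349^32768 * 1349^65536 * 1349^131072 * 1349^262144 = 649 (mod 1952); answer 649
Stage 2: Y1 = 649; r = 42; a(2) = -3*(-21) + 2*(42) = 147; iterating: a(2)=147, a(3)=-483, a(4)=1743, a(5)=-6195, a(6)=22071, a(7)=-78603, a(8)=279951, a(9)=-997059, a(10)=3551079, a(11)=-12647355, a(12)=45044223, a(13)=-160427379, a(14)=571370583, a(15)=-2034966507, a(16)=7247640687; answer 7247640687
Stage 3: Y2 = 7247640687; c = -20; cross terms: (-11*-33 - -29*3)=450, (-29*6 - 2*-33)=-108, (2*28 - 36*6)=-160, (36*18 - -7*28)=844, (-7*-20 - -24*18)=572, (-24*3 - -11*-20)=-292; twice the area = |1306| = 1306; area = 653; answer 653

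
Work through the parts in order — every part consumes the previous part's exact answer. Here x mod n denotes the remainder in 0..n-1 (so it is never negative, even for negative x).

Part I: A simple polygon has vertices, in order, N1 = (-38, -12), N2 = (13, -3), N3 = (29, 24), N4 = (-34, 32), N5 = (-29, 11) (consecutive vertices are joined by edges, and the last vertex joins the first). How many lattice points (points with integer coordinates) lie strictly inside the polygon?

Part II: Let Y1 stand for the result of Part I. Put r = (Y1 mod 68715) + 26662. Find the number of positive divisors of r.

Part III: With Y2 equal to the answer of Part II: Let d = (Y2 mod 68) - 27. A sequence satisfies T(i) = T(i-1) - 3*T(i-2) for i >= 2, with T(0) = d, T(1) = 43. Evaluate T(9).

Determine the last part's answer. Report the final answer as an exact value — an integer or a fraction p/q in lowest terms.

Part I: cross terms: (-38*-3 - 13*-12)=270, (13*24 - 29*-3)=399, (29*32 - -34*24)=1744, (-34*11 - -29*32)=554, (-29*-12 - -38*11)=766; twice the area = |3733| = 3733; area = 3733/2; boundary points = 3 + 1 + 1 + 1 + 1 = 7; strictly interior points = area - boundary/2 + 1 = 1864; answer 1864
Part II: Y1 = 1864; r = 28526; 28526 = 2 * 17 * 839; number of divisors = (1+1) * (1+1) * (1+1) = 8; answer 8
Part III: Y2 = 8; d = -19; T(2) = 1*(43) - 3*(-19) = 100; iterating: T(2)=100, T(3)=-29, T(4)=-329, T(5)=-242, T(6)=745, T(7)=1471, T(8)=-764, T(9)=-5177; answer -5177

-5177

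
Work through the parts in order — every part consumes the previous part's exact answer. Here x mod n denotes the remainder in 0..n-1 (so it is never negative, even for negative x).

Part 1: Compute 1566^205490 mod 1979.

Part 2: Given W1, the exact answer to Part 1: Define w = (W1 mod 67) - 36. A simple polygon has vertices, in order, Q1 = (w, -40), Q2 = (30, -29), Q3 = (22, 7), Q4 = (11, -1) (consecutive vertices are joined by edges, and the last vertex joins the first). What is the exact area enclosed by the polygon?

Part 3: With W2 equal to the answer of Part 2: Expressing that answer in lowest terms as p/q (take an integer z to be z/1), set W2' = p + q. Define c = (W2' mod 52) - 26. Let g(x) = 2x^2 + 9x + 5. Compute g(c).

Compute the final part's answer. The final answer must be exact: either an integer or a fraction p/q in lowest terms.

556

Part 1: squarings mod 1979: 1566^1=1566, 1566^2=375, 1566^4=116, 1566^8=1582, 1566^16=1268, 1566^32=876, 1566^64=1503, 1566^128=970, 1566^256=875, 1566^512=1731, 1566^1024=155, 1566^2048=277, 1566^4096=1527, 1566^8192=467, 1566^16384=399, 1566^32768=881, 1566^65536=393, 1566^131072=87; 1566^205490 = 1566^2 * 1566^16 * 1566^32 * 1566^128 * 1566^512 * 1566^8192 * 1566^65536 * 1566^131072 = 1789 (mod 1979); answer 1789
Part 2: W1 = 1789; w = 11; cross terms: (11*-29 - 30*-40)=881, (30*7 - 22*-29)=848, (22*-1 - 11*7)=-99, (11*-40 - 11*-1)=-429; twice the area = |1201| = 1201; area = 1201/2; answer 1201/2
Part 3: W2 = 1201/2; threaded value p + q = 1203; c = -19; 2*(-19)^2 + 9*(-19)^1 + 5 = (722) + (-171) + (5) = 556; answer 556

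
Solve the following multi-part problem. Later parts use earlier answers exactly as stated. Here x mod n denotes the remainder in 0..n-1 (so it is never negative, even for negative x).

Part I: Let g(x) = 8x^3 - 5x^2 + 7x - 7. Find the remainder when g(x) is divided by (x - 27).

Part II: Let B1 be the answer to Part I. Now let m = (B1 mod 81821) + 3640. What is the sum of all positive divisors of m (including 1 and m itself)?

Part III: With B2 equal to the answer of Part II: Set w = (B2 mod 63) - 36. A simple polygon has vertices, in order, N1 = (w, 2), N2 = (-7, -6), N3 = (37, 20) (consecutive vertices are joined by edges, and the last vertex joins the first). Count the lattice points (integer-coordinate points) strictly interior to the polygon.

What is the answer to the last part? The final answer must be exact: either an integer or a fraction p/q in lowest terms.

Part I: remainder = value at the root: 8*(27)^3 - 5*(27)^2 + 7*(27)^1 - 7 = (157464) + (-3645) + (189) + (-7) = 154001; answer 154001
Part II: B1 = 154001; m = 75820; 75820 = 2^2 * 5 * 17 * 223; sigma = (1 + 2 + 4) * (1 + 5) * (1 + 17) * (1 + 223) = 7 * 6 * 18 * 224 = 169344; answer 169344
Part III: B2 = 169344; w = -36; cross terms: (-36*-6 - -7*2)=230, (-7*20 - 37*-6)=82, (37*2 - -36*20)=794; twice the area = |1106| = 1106; area = 553; boundary points = 1 + 2 + 1 = 4; strictly interior points = area - boundary/2 + 1 = 552; answer 552

552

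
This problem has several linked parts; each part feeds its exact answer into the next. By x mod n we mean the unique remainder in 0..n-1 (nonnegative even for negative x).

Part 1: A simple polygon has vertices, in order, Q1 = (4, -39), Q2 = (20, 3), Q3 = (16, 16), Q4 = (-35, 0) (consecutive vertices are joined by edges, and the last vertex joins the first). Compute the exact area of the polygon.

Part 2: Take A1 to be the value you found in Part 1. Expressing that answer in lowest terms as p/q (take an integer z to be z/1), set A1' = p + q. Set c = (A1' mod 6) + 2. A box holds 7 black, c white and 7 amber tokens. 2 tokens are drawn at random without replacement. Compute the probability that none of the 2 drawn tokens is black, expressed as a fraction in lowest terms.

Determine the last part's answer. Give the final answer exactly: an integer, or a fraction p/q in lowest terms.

Part 1: cross terms: (4*3 - 20*-39)=792, (20*16 - 16*3)=272, (16*0 - -35*16)=560, (-35*-39 - 4*0)=1365; twice the area = |2989| = 2989; area = 2989/2; answer 2989/2
Part 2: A1 = 2989/2; threaded value p + q = 2991; c = 5; total draws C(19,2) = 171; favorable C(12,2) = 66; P = 22/57; answer 22/57

22/57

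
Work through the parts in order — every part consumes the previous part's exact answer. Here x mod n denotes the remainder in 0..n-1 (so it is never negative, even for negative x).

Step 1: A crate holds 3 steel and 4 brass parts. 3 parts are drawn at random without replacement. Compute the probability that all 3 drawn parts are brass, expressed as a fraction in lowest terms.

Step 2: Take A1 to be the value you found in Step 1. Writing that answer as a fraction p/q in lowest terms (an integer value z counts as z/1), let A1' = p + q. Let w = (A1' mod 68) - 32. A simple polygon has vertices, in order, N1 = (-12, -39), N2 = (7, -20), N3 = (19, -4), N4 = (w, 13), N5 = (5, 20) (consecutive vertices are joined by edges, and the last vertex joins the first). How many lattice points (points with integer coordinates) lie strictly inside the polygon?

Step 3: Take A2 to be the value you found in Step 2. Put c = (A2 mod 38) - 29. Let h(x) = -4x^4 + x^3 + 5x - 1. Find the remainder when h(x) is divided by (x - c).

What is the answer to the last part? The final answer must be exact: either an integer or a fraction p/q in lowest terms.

Step 1: total draws C(7,3) = 35; favorable C(4,3) = 4; P = 4/35; answer 4/35
Step 2: A1 = 4/35; threaded value p + q = 39; w = 7; cross terms: (-12*-20 - 7*-39)=513, (7*-4 - 19*-20)=352, (19*13 - 7*-4)=275, (7*20 - 5*13)=75, (5*-39 - -12*20)=45; twice the area = |1260| = 1260; area = 630; boundary points = 19 + 4 + 1 + 1 + 1 = 26; strictly interior points = area - boundary/2 + 1 = 618; answer 618
Step 3: A2 = 618; c = -19; remainder = value at the root: -4*(-19)^4 + 1*(-19)^3 + 5*(-19)^1 - 1 = (-521284) + (-6859) + (-95) + (-1) = -528239; answer -528239

-528239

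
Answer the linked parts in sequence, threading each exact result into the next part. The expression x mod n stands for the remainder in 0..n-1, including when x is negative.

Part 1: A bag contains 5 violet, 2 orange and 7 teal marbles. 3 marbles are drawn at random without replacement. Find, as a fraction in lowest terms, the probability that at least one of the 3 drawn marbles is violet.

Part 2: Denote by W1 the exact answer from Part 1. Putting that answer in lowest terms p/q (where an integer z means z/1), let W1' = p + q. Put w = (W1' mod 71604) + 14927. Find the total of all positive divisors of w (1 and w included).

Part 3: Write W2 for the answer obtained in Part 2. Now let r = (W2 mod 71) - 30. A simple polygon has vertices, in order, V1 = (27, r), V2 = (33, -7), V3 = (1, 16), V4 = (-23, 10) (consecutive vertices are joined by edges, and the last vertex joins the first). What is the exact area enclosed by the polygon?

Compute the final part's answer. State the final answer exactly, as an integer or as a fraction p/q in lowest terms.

843

Part 1: total draws C(14,3) = 364; complement C(9,3) = 84; favorable 364 - 84 = 280; P = 10/13; answer 10/13
Part 2: W1 = 10/13; threaded value p + q = 23; w = 14950; 14950 = 2 * 5^2 * 13 * 23; sigma = (1 + 2) * (1 + 5 + 25) * (1 + 13) * (1 + 23) = 3 * 31 * 14 * 24 = 31248; answer 31248
Part 3: W2 = 31248; r = -22; cross terms: (27*-7 - 33*-22)=537, (33*16 - 1*-7)=535, (1*10 - -23*16)=378, (-23*-22 - 27*10)=236; twice the area = |1686| = 1686; area = 843; answer 843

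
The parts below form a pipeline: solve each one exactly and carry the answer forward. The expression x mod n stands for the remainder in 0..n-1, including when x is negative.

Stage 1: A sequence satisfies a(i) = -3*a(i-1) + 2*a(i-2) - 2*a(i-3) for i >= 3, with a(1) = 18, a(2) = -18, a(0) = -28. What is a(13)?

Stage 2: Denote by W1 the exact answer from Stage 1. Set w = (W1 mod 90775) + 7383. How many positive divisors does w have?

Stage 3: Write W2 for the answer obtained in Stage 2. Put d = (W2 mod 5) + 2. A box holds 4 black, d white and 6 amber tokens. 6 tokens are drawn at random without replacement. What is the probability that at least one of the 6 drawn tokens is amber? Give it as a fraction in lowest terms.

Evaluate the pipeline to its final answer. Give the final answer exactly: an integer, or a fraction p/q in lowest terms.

703/715

Stage 1: a(3) = -3*(-18) + 2*(18) - 2*(-28) = 146; iterating: a(3)=146, a(4)=-510, a(5)=1858, a(6)=-6886, a(7)=25394, a(8)=-93670, a(9)=345570, a(10)=-1274838, a(11)=4702994, a(12)=-17349798, a(13)=64005058; answer 64005058
Stage 2: W1 = 64005058; w = 16066; 16066 = 2 * 29 * 277; number of divisors = (1+1) * (1+1) * (1+1) = 8; answer 8
Stage 3: W2 = 8; d = 5; total draws C(15,6) = 5005; complement C(9,6) = 84; favorable 5005 - 84 = 4921; P = 703/715; answer 703/715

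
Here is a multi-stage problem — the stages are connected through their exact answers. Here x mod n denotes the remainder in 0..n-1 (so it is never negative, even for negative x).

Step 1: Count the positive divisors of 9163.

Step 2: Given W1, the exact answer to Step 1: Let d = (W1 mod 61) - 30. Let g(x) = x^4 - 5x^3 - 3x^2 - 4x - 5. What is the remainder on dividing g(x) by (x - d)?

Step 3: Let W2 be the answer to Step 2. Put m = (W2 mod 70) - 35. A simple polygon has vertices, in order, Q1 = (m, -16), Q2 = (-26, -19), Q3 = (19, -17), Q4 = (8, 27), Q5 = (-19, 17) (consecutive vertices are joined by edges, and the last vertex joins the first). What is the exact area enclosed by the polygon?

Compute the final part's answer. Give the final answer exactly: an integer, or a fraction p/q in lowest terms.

Step 1: 9163 = 7^2 * 11 * 17; number of divisors = (2+1) * (1+1) * (1+1) = 12; answer 12
Step 2: W1 = 12; d = -18; remainder = value at the root: 1*(-18)^4 - 5*(-18)^3 - 3*(-18)^2 - 4*(-18)^1 - 5 = (104976) + (29160) + (-972) + (72) + (-5) = 133231; answer 133231
Step 3: W2 = 133231; m = -14; cross terms: (-14*-19 - -26*-16)=-150, (-26*-17 - 19*-19)=803, (19*27 - 8*-17)=649, (8*17 - -19*27)=649, (-19*-16 - -14*17)=542; twice the area = |2493| = 2493; area = 2493/2; answer 2493/2

2493/2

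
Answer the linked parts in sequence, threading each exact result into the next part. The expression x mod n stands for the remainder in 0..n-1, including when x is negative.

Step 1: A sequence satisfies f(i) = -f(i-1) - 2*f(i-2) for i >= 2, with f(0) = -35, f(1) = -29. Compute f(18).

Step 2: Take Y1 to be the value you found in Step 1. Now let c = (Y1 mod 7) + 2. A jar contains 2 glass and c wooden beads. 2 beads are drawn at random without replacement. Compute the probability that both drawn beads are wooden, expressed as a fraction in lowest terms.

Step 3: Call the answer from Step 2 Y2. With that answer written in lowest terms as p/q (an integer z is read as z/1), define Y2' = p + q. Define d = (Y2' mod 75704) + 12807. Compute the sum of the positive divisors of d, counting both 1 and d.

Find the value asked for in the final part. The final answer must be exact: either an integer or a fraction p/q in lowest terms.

26964

Step 1: f(2) = -1*(-29) - 2*(-35) = 99; iterating: f(2)=99, f(3)=-41, f(4)=-157, f(5)=239, f(6)=75, f(7)=-553, f(8)=403, f(9)=703, f(10)=-1509, f(11)=103, f(12)=2915, f(13)=-3121, f(14)=-2709, f(15)=8951, f(16)=-3533, f(17)=-14369, f(18)=21435; answer 21435
Step 2: Y1 = 21435; c = 3; total draws C(5,2) = 10; favorable C(3,2) = 3; P = 3/10; answer 3/10
Step 3: Y2 = 3/10; threaded value p + q = 13; d = 12820; 12820 = 2^2 * 5 * 641; sigma = (1 + 2 + 4) * (1 + 5) * (1 + 641) = 7 * 6 * 642 = 26964; answer 26964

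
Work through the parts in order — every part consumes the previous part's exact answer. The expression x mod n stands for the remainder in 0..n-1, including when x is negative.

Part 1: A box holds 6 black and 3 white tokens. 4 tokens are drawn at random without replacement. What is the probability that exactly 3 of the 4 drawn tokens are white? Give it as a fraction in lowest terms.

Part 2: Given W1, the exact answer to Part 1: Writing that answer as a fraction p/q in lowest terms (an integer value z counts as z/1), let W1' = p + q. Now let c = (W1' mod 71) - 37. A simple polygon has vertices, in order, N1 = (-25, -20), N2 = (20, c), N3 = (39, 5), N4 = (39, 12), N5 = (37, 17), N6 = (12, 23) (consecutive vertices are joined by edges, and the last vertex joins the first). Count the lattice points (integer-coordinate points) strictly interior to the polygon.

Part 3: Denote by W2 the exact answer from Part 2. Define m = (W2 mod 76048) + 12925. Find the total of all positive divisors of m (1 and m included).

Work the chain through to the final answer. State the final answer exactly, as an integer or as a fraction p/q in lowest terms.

26496

Part 1: total draws C(9,4) = 126; favorable C(3,3)*C(6,1) = 6; P = 1/21; answer 1/21
Part 2: W1 = 1/21; threaded value p + q = 22; c = -15; cross terms: (-25*-15 - 20*-20)=775, (20*5 - 39*-15)=685, (39*12 - 39*5)=273, (39*17 - 37*12)=219, (37*23 - 12*17)=647, (12*-20 - -25*23)=335; twice the area = |2934| = 2934; area = 1467; boundary points = 5 + 1 + 7 + 1 + 1 + 1 = 16; strictly interior points = area - boundary/2 + 1 = 1460; answer 1460
Part 3: W2 = 1460; m = 14385; 14385 = 3 * 5 * 7 * 137; sigma = (1 + 3) * (1 + 5) * (1 + 7) * (1 + 137) = 4 * 6 * 8 * 138 = 26496; answer 26496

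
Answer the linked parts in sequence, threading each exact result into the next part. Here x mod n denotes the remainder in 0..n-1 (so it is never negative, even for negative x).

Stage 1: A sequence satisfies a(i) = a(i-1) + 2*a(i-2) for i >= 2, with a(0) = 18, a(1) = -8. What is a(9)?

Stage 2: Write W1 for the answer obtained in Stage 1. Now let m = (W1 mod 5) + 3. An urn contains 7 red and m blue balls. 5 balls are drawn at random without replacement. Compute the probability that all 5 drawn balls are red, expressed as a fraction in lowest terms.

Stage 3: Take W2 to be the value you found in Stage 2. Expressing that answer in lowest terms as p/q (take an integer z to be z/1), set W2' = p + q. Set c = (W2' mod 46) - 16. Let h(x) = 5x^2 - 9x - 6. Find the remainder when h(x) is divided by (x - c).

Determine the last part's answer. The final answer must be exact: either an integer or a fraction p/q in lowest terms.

Stage 1: a(2) = 1*(-8) + 2*(18) = 28; iterating: a(2)=28, a(3)=12, a(4)=68, a(5)=92, a(6)=228, a(7)=412, a(8)=868, a(9)=1692; answer 1692
Stage 2: W1 = 1692; m = 5; total draws C(12,5) = 792; favorable C(7,5) = 21; P = 7/264; answer 7/264
Stage 3: W2 = 7/264; threaded value p + q = 271; c = 25; remainder = value at the root: 5*(25)^2 - 9*(25)^1 - 6 = (3125) + (-225) + (-6) = 2894; answer 2894

2894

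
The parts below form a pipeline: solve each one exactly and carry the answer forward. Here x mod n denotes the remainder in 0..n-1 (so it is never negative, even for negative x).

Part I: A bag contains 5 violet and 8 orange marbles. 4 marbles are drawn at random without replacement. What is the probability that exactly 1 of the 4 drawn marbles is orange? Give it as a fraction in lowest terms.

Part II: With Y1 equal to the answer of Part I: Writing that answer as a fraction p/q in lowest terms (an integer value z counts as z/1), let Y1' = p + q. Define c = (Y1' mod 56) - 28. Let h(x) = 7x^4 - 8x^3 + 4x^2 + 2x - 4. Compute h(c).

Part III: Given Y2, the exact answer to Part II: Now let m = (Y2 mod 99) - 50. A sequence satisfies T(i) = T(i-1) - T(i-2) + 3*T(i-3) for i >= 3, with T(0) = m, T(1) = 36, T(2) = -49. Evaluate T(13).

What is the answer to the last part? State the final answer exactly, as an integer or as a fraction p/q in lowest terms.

-7062

Part I: total draws C(13,4) = 715; favorable C(8,1)*C(5,3) = 80; P = 16/143; answer 16/143
Part II: Y1 = 16/143; threaded value p + q = 159; c = 19; 7*(19)^4 - 8*(19)^3 + 4*(19)^2 + 2*(19)^1 - 4 = (912247) + (-54872) + (1444) + (38) + (-4) = 858853; answer 858853
Part III: Y2 = 858853; m = -22; T(3) = 1*(-49) - 1*(36) + 3*(-22) = -151; iterating: T(3)=-151, T(4)=6, T(5)=10, T(6)=-449, T(7)=-441, T(8)=38, T(9)=-868, T(10)=-2229, T(11)=-1247, T(12)=-1622, T(13)=-7062; answer -7062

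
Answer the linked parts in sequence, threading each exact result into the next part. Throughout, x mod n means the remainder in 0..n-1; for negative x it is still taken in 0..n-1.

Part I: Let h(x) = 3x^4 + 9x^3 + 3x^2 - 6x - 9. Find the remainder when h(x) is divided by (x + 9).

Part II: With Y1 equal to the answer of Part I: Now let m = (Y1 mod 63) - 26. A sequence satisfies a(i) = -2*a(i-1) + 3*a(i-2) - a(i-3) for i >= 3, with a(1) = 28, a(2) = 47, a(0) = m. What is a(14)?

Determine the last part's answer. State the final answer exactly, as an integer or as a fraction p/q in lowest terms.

Part I: remainder = value at the root: 3*(-9)^4 + 9*(-9)^3 + 3*(-9)^2 - 6*(-9)^1 - 9 = (19683) + (-6561) + (243) + (54) + (-9) = 13410; answer 13410
Part II: Y1 = 13410; m = 28; a(3) = -2*(47) + 3*(28) - 1*(28) = -38; iterating: a(3)=-38, a(4)=189, a(5)=-539, a(6)=1683, a(7)=-5172, a(8)=15932, a(9)=-49063, a(10)=151094, a(11)=-465309, a(12)=1432963, a(13)=-4412947, a(14)=13590092; answer 13590092

13590092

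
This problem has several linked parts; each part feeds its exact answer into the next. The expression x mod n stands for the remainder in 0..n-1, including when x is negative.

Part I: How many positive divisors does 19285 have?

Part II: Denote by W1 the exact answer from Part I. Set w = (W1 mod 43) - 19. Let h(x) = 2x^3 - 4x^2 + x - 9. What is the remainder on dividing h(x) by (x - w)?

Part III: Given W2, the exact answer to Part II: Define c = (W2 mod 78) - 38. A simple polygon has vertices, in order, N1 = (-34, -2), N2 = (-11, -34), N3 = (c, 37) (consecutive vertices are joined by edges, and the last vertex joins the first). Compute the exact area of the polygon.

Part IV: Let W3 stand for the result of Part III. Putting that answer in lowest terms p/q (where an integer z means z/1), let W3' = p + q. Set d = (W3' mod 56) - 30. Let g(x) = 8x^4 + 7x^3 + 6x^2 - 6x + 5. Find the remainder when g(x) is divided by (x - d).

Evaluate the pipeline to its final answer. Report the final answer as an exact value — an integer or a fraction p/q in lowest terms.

6000

Part I: 19285 = 5 * 7 * 19 * 29; number of divisors = (1+1) * (1+1) * (1+1) * (1+1) = 16; answer 16
Part II: W1 = 16; w = -3; remainder = value at the root: 2*(-3)^3 - 4*(-3)^2 + 1*(-3)^1 - 9 = (-54) + (-36) + (-3) + (-9) = -102; answer -102
Part III: W2 = -102; c = 16; cross terms: (-34*-34 - -11*-2)=1134, (-11*37 - 16*-34)=137, (16*-2 - -34*37)=1226; twice the area = |2497| = 2497; area = 2497/2; answer 2497/2
Part IV: W3 = 2497/2; threaded value p + q = 2499; d = 5; remainder = value at the root: 8*(5)^4 + 7*(5)^3 + 6*(5)^2 - 6*(5)^1 + 5 = (5000) + (875) + (150) + (-30) + (5) = 6000; answer 6000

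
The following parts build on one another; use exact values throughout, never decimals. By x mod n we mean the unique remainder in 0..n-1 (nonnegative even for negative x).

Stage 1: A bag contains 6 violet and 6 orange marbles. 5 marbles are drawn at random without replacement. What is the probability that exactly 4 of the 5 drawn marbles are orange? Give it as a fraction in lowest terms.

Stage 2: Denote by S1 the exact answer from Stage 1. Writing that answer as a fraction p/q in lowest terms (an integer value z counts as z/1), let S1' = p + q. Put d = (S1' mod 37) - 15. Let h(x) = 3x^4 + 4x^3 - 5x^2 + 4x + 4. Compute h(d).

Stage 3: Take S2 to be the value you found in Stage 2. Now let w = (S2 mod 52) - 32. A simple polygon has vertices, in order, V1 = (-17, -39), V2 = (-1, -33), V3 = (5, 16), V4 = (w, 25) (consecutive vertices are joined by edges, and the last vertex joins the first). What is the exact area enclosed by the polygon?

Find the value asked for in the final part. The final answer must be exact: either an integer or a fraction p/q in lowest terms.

Stage 1: total draws C(12,5) = 792; favorable C(6,4)*C(6,1) = 90; P = 5/44; answer 5/44
Stage 2: S1 = 5/44; threaded value p + q = 49; d = -3; 3*(-3)^4 + 4*(-3)^3 - 5*(-3)^2 + 4*(-3)^1 + 4 = (243) + (-108) + (-45) + (-12) + (4) = 82; answer 82
Stage 3: S2 = 82; w = -2; cross terms: (-17*-33 - -1*-39)=522, (-1*16 - 5*-33)=149, (5*25 - -2*16)=157, (-2*-39 - -17*25)=503; twice the area = |1331| = 1331; area = 1331/2; answer 1331/2

1331/2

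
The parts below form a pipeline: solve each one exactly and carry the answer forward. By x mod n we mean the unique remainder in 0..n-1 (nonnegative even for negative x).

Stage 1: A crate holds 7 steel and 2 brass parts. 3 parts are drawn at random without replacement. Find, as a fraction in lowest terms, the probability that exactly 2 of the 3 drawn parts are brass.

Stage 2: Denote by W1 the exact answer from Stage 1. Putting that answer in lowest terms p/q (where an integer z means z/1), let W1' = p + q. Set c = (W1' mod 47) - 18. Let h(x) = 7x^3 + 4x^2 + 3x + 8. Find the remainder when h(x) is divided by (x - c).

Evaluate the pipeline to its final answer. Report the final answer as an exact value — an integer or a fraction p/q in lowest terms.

Stage 1: total draws C(9,3) = 84; favorable C(2,2)*C(7,1) = 7; P = 1/12; answer 1/12
Stage 2: W1 = 1/12; threaded value p + q = 13; c = -5; remainder = value at the root: 7*(-5)^3 + 4*(-5)^2 + 3*(-5)^1 + 8 = (-875) + (100) + (-15) + (8) = -782; answer -782

-782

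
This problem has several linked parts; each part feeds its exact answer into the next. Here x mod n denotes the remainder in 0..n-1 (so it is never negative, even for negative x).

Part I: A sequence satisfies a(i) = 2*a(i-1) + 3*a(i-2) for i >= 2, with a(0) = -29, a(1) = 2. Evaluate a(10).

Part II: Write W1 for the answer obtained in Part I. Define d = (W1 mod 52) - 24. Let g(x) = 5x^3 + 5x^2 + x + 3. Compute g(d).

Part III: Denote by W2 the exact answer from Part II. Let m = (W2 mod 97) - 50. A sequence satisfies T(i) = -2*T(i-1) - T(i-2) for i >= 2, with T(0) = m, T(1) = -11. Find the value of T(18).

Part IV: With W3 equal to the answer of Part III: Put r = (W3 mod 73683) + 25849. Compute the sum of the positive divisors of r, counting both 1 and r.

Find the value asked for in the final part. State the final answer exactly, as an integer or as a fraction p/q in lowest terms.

139360

Part I: a(2) = 2*(2) + 3*(-29) = -83; iterating: a(2)=-83, a(3)=-160, a(4)=-569, a(5)=-1618, a(6)=-4943, a(7)=-14740, a(8)=-44309, a(9)=-132838, a(10)=-398603; answer -398603
Part II: W1 = -398603; d = 5; 5*(5)^3 + 5*(5)^2 + 1*(5)^1 + 3 = (625) + (125) + (5) + (3) = 758; answer 758
Part III: W2 = 758; m = 29; T(2) = -2*(-11) - 1*(29) = -7; iterating: T(2)=-7, T(3)=25, T(4)=-43, T(5)=61, T(6)=-79, T(7)=97, T(8)=-115, T(9)=133, T(10)=-151, T(11)=169, T(12)=-187, T(13)=205, T(14)=-223, T(15)=241, T(16)=-259, T(17)=277, T(18)=-295; answer -295
Part IV: W3 = -295; r = 99237; 99237 = 3 * 19 * 1741; sigma = (1 + 3) * (1 + 19) * (1 + 1741) = 4 * 20 * 1742 = 139360; answer 139360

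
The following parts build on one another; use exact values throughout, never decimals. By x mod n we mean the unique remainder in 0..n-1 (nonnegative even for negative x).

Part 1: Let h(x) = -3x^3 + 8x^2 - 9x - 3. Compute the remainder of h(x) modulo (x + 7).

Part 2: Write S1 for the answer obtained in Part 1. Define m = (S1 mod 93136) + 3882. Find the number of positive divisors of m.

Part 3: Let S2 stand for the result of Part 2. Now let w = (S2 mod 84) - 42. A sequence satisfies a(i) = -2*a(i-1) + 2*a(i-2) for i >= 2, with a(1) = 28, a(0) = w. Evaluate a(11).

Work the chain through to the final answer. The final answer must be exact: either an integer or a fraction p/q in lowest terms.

Part 1: remainder = value at the root: -3*(-7)^3 + 8*(-7)^2 - 9*(-7)^1 - 3 = (1029) + (392) + (63) + (-3) = 1481; answer 1481
Part 2: S1 = 1481; m = 5363; 5363 = 31 * 173; number of divisors = (1+1) * (1+1) = 4; answer 4
Part 3: S2 = 4; w = -38; a(2) = -2*(28) + 2*(-38) = -132; iterating: a(2)=-132, a(3)=320, a(4)=-904, a(5)=2448, a(6)=-6704, a(7)=18304, a(8)=-50016, a(9)=136640, a(10)=-373312, a(11)=1019904; answer 1019904

1019904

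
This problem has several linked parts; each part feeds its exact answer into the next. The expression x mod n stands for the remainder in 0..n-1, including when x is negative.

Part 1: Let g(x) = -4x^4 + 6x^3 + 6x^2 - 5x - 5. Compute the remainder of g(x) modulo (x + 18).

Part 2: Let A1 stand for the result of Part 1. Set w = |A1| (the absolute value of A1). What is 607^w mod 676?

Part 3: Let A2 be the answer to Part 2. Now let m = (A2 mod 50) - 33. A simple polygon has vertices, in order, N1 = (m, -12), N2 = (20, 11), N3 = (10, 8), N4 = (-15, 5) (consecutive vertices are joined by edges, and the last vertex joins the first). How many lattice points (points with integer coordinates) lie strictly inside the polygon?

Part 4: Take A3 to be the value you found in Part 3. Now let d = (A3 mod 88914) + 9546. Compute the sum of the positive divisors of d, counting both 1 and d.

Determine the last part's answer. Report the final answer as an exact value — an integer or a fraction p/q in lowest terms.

Part 1: remainder = value at the root: -4*(-18)^4 + 6*(-18)^3 + 6*(-18)^2 - 5*(-18)^1 - 5 = (-419904) + (-34992) + (1944) + (90) + (-5) = -452867; answer -452867
Part 2: A1 = -452867; w = 452867; squarings mod 676: 607^1=607, 607^2=29, 607^4=165, 607^8=185, 607^16=425, 607^32=133, 607^64=113, 607^128=601, 607^256=217, 607^512=445, 607^1024=633, 607^2048=497, 607^4096=269, 607^8192=29, 607^16384=165, 607^32768=185, 607^65536=425, 607^131072=133, 607^262144=113; 607^452867 = 607^1 * 607^2 * 607^256 * 607^2048 * 607^8192 * 607^16384 * 607^32768 * 607^131072 * 607^262144 = 627 (mod 676); answer 627
Part 3: A2 = 627; m = -6; cross terms: (-6*11 - 20*-12)=174, (20*8 - 10*11)=50, (10*5 - -15*8)=170, (-15*-12 - -6*5)=210; twice the area = |604| = 604; area = 302; boundary points = 1 + 1 + 1 + 1 = 4; strictly interior points = area - boundary/2 + 1 = 301; answer 301
Part 4: A3 = 301; d = 9847; 9847 = 43 * 229; sigma = (1 + 43) * (1 + 229) = 44 * 230 = 10120; answer 10120

10120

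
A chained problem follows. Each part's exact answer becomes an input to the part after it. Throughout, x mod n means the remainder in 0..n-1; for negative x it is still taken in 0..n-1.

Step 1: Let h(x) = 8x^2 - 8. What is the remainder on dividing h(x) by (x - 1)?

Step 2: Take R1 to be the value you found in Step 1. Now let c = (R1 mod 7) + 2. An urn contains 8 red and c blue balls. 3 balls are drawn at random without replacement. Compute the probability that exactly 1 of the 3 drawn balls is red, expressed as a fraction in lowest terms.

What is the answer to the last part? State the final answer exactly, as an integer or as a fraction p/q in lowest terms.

1/15

Step 1: remainder = value at the root: 8*(1)^2 - 8 = (8) + (-8) = 0; answer 0
Step 2: R1 = 0; c = 2; total draws C(10,3) = 120; favorable C(8,1)*C(2,2) = 8; P = 1/15; answer 1/15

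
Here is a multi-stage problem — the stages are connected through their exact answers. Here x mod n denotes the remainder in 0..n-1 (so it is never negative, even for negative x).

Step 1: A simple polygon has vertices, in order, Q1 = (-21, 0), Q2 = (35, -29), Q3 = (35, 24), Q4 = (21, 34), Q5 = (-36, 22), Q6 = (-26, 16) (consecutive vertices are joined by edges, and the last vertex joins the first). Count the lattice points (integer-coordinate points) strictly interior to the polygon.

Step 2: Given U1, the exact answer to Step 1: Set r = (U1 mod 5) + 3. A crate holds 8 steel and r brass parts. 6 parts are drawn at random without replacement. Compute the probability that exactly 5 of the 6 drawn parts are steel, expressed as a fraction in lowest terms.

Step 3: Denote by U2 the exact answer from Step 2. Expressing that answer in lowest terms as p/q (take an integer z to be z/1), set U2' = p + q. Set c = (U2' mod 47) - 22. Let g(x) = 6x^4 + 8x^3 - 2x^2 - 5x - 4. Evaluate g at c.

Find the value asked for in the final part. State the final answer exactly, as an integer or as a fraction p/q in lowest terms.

263

Step 1: cross terms: (-21*-29 - 35*0)=609, (35*24 - 35*-29)=1855, (35*34 - 21*24)=686, (21*22 - -36*34)=1686, (-36*16 - -26*22)=-4, (-26*0 - -21*16)=336; twice the area = |5168| = 5168; area = 2584; boundary points = 1 + 53 + 2 + 3 + 2 + 1 = 62; strictly interior points = area - boundary/2 + 1 = 2554; answer 2554
Step 2: U1 = 2554; r = 7; total draws C(15,6) = 5005; favorable C(8,5)*C(7,1) = 392; P = 56/715; answer 56/715
Step 3: U2 = 56/715; threaded value p + q = 771; c = -3; 6*(-3)^4 + 8*(-3)^3 - 2*(-3)^2 - 5*(-3)^1 - 4 = (486) + (-216) + (-18) + (15) + (-4) = 263; answer 263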